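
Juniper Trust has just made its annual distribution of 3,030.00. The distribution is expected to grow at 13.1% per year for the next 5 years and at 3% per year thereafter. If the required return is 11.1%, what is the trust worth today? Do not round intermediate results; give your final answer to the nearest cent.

58112.86

D_1 = 3426.93000
D_2 = 3875.85783
D_3 = 4383.59521
D_4 = 4957.84618
D_5 = 5607.32403
Terminal value at year 5: TV = D_5×(1+g_2)/(r−g_2) = 5775.54375/0.081 = 71303.00923
P_0 = D_1/(1+r)^1 + D_2/(1+r)^2 + D_3/(1+r)^3 + D_4/(1+r)^4 + D_5/(1+r)^5 + TV/(1+r)^5
    = 3084.54545 + 3140.07283 + 3196.59979 + 3254.14434 + 3312.72480 + 42124.77210 = 58112.85930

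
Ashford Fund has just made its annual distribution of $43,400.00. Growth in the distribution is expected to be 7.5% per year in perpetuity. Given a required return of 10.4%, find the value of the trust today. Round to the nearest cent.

D₁ = D₀ × (1 + g) = $43,400.00 × 1.075 = $46,655.0000
Growing perpetuity: P = D₁ / (r − g) = $46,655.0000 / (0.104 − 0.075) = $1,608,793.10

$1608793.10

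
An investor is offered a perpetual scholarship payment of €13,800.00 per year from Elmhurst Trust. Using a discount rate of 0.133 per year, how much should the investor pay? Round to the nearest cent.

Level perpetuity: PV = C / r = €13,800.00 / 0.133 = €103,759.40

€103759.40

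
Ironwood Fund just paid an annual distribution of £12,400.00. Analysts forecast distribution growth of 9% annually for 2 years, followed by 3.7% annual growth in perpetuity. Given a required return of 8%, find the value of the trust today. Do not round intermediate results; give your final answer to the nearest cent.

D_1 = 13516.00000
D_2 = 14732.44000
Terminal value at year 2: TV = D_2×(1+g_2)/(r−g_2) = 15277.54028/0.043 = 355291.63442
P_0 = D_1/(1+r)^1 + D_2/(1+r)^2 + TV/(1+r)^2
    = 12514.81481 + 12630.69273 + 304605.31072 = 329750.81826

£329750.82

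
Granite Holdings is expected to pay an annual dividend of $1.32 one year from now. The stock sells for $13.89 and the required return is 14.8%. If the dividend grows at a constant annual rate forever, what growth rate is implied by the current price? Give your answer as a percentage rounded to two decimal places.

5.30%

P = D₁/(r−g) ⇒ g = r − D₁/P = 0.148 − $1.32/$13.89 = 0.052968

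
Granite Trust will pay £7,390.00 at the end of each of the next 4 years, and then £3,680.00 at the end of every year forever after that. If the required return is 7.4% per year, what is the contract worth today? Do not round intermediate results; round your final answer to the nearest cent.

PV of 4-year annuity: £7,390.00 × [1 − (1+0.074)^−4] / 0.074 = 24807.10592
Perpetuity value at year 4: £3,680.00 / 0.074 = 49729.72973
PV of perpetuity: 49729.72973 / (1+0.074)^4 = 37376.52949
Total PV = 24807.10592 + 37376.52949 = 62183.63541

£62183.64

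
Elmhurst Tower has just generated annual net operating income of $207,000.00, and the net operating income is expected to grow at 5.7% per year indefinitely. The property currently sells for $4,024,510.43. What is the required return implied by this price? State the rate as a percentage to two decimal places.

11.14%

D₁ = $207,000.00 × 1.057 = $218,799.0000
P = D₁/(r − g) ⇒ r = D₁/P + g = $218,799.0000/$4,024,510.43 + 0.057 = 0.054367 + 0.057 = 0.111367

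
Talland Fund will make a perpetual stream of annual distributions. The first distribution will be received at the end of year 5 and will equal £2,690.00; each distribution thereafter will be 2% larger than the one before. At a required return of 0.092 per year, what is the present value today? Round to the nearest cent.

£26274.18

Value at end of year 4: C₁ / (r − g) = £2,690.00 / (0.092 − 0.02) = £37,361.1111
Discount to today: PV = £37,361.1111 / (1 + 0.092)^4 = £37,361.1111 / 1.421970 = £26,274.18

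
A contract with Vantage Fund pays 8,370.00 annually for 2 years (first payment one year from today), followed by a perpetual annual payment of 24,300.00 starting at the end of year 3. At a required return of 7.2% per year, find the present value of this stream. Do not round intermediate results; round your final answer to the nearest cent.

308777.92

PV of 2-year annuity: 8,370.00 × [1 − (1+0.072)^−2] / 0.072 = 15091.26476
Perpetuity value at year 2: 24,300.00 / 0.072 = 337500.00000
PV of perpetuity: 337500.00000 / (1+0.072)^2 = 293686.65070
Total PV = 15091.26476 + 293686.65070 = 308777.91546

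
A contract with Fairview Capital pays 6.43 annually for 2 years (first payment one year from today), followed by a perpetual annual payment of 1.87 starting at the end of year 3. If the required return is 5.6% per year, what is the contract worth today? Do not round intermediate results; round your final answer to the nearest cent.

PV of 2-year annuity: 6.43 × [1 − (1+0.056)^−2] / 0.056 = 11.85513
Perpetuity value at year 2: 1.87 / 0.056 = 33.39286
PV of perpetuity: 33.39286 / (1+0.056)^2 = 29.94510
Total PV = 11.85513 + 29.94510 = 41.80023

41.80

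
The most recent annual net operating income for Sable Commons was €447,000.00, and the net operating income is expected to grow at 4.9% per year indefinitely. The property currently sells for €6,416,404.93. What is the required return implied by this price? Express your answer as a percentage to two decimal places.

12.21%

D₁ = €447,000.00 × 1.049 = €468,903.0000
P = D₁/(r − g) ⇒ r = D₁/P + g = €468,903.0000/€6,416,404.93 + 0.049 = 0.073079 + 0.049 = 0.122079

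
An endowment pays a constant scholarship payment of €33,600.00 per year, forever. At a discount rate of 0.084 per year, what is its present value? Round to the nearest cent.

€400000.00

Level perpetuity: PV = C / r = €33,600.00 / 0.084 = €400,000.00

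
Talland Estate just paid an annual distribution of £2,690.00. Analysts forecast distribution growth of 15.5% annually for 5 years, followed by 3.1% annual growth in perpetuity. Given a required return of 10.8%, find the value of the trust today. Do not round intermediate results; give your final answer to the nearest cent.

£59594.97

D_1 = 3106.95000
D_2 = 3588.52725
D_3 = 4144.74897
D_4 = 4787.18506
D_5 = 5529.19875
Terminal value at year 5: TV = D_5×(1+g_2)/(r−g_2) = 5700.60391/0.077 = 74033.81703
P_0 = D_1/(1+r)^1 + D_2/(1+r)^2 + D_3/(1+r)^3 + D_4/(1+r)^4 + D_5/(1+r)^5 + TV/(1+r)^5
    = 2804.10650 + 2923.05325 + 3047.04559 + 3176.29752 + 3311.03216 + 44333.43062 = 59594.96564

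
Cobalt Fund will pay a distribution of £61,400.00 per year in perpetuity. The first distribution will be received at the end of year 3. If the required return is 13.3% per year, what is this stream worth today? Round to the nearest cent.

£359630.83

Value at end of year 2: C / r = £61,400.00 / 0.133 = £461,654.1353
Discount to today: PV = £461,654.1353 / (1 + 0.133)^2 = £461,654.1353 / 1.283689 = £359,630.83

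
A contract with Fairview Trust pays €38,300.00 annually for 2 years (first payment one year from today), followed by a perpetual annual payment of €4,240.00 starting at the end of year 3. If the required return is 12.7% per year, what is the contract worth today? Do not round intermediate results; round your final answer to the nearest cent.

PV of 2-year annuity: €38,300.00 × [1 − (1+0.127)^−2] / 0.127 = 64138.44578
Perpetuity value at year 2: €4,240.00 / 0.127 = 33385.82677
PV of perpetuity: 33385.82677 / (1+0.127)^2 = 26285.38264
Total PV = 64138.44578 + 26285.38264 = 90423.82842

€90423.83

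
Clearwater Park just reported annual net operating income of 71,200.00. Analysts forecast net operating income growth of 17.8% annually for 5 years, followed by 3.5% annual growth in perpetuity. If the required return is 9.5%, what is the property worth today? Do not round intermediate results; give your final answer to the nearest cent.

D_1 = 83873.60000
D_2 = 98803.10080
D_3 = 116390.05274
D_4 = 137107.48213
D_5 = 161512.61395
Terminal value at year 5: TV = D_5×(1+g_2)/(r−g_2) = 167165.55544/0.06 = 2786092.59063
P_0 = D_1/(1+r)^1 + D_2/(1+r)^2 + D_3/(1+r)^3 + D_4/(1+r)^4 + D_5/(1+r)^5 + TV/(1+r)^5
    = 76596.89498 + 82402.86966 + 88648.93193 + 95368.44001 + 102597.28067 + 1769803.09161 = 2215417.50887

2215417.51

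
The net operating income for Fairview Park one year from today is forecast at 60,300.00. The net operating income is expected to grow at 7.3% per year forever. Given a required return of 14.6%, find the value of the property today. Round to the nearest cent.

826027.40

Growing perpetuity: P = D₁ / (r − g) = 60,300.0000 / (0.146 − 0.073) = 826,027.40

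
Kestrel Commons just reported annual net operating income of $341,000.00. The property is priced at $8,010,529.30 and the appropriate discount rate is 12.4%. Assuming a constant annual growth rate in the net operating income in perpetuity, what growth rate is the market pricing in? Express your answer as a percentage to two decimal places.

P = D₀(1+g)/(r−g) ⇒ P(r−g) = D₀(1+g) ⇒ g(P+D₀) = P·r − D₀
g = (P·r − D₀)/(P + D₀) = ($8,010,529.30×0.124 − $341,000.00) / ($8,010,529.30 + $341,000.00) = 0.078106

7.81%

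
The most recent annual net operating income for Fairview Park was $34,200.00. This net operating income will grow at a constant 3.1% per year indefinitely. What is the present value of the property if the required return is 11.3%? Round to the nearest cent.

D₁ = D₀ × (1 + g) = $34,200.00 × 1.031 = $35,260.2000
Growing perpetuity: P = D₁ / (r − g) = $35,260.2000 / (0.113 − 0.031) = $430,002.44

$430002.44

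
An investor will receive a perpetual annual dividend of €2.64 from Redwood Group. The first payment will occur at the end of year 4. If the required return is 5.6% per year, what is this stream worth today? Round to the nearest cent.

€40.03

Value at end of year 3: C / r = €2.64 / 0.056 = €47.1429
Discount to today: PV = €47.1429 / (1 + 0.056)^3 = €47.1429 / 1.177584 = €40.03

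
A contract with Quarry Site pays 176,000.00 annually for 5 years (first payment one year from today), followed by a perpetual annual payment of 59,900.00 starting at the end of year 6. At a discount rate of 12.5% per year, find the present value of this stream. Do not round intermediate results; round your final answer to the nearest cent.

PV of 5-year annuity: 176,000.00 × [1 − (1+0.125)^−5] / 0.125 = 626660.02811
Perpetuity value at year 5: 59,900.00 / 0.125 = 479200.00000
PV of perpetuity: 479200.00000 / (1+0.125)^5 = 265921.95634
Total PV = 626660.02811 + 265921.95634 = 892581.98445

892581.98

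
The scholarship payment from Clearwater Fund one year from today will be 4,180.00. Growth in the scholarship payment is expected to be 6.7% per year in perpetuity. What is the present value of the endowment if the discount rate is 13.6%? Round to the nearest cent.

60579.71

Growing perpetuity: P = D₁ / (r − g) = 4,180.0000 / (0.136 − 0.067) = 60,579.71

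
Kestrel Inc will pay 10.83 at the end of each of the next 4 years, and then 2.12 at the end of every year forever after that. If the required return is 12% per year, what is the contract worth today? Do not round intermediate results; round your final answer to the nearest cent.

PV of 4-year annuity: 10.83 × [1 − (1+0.12)^−4] / 0.12 = 32.89449
Perpetuity value at year 4: 2.12 / 0.12 = 17.66667
PV of perpetuity: 17.66667 / (1+0.12)^4 = 11.22749
Total PV = 32.89449 + 11.22749 = 44.12198

44.12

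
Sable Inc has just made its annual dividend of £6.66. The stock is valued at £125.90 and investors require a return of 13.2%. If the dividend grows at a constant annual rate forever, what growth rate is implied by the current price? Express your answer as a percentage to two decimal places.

P = D₀(1+g)/(r−g) ⇒ P(r−g) = D₀(1+g) ⇒ g(P+D₀) = P·r − D₀
g = (P·r − D₀)/(P + D₀) = (£125.90×0.132 − £6.66) / (£125.90 + £6.66) = 0.075127

7.51%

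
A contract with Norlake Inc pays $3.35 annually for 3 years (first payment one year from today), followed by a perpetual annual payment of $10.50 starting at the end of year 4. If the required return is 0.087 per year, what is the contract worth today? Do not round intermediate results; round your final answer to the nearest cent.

PV of 3-year annuity: $3.35 × [1 − (1+0.087)^−3] / 0.087 = 8.52538
Perpetuity value at year 3: $10.50 / 0.087 = 120.68966
PV of perpetuity: 120.68966 / (1+0.087)^3 = 93.96831
Total PV = 8.52538 + 93.96831 = 102.49369

$102.49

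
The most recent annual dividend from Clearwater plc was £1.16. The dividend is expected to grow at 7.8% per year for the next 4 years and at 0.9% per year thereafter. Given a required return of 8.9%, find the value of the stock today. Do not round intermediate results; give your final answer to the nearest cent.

D_1 = 1.25048
D_2 = 1.34802
D_3 = 1.45316
D_4 = 1.56651
Terminal value at year 4: TV = D_4×(1+g_2)/(r−g_2) = 1.58061/0.08 = 19.75760
P_0 = D_1/(1+r)^1 + D_2/(1+r)^2 + D_3/(1+r)^3 + D_4/(1+r)^4 + TV/(1+r)^4
    = 1.14828 + 1.13668 + 1.12520 + 1.11384 + 14.04827 = 18.57227

£18.57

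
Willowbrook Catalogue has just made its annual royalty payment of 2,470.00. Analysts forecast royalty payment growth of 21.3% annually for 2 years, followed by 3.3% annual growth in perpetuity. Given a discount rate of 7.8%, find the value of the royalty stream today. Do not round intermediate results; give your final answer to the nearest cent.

D_1 = 2996.11000
D_2 = 3634.28143
Terminal value at year 2: TV = D_2×(1+g_2)/(r−g_2) = 3754.21272/0.045 = 83426.94927
P_0 = D_1/(1+r)^1 + D_2/(1+r)^2 + TV/(1+r)^2
    = 2779.32282 + 3127.38273 + 71790.80795 = 77697.51350

77697.51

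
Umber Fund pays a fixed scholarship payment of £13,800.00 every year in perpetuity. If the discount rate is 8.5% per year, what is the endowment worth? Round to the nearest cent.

£162352.94

Level perpetuity: PV = C / r = £13,800.00 / 0.085 = £162,352.94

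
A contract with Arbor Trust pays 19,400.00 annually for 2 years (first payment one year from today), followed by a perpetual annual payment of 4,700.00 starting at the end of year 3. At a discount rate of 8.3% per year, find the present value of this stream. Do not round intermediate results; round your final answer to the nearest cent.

82733.07

PV of 2-year annuity: 19,400.00 × [1 − (1+0.083)^−2] / 0.083 = 34453.55869
Perpetuity value at year 2: 4,700.00 / 0.083 = 56626.50602
PV of perpetuity: 56626.50602 / (1+0.083)^2 = 48279.50985
Total PV = 34453.55869 + 48279.50985 = 82733.06854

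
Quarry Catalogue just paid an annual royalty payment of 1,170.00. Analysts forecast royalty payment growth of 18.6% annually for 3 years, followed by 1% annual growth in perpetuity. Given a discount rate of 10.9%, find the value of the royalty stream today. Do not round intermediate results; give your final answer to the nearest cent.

D_1 = 1387.62000
D_2 = 1645.71732
D_3 = 1951.82074
Terminal value at year 3: TV = D_3×(1+g_2)/(r−g_2) = 1971.33895/0.099 = 19912.51464
P_0 = D_1/(1+r)^1 + D_2/(1+r)^2 + D_3/(1+r)^3 + TV/(1+r)^3
    = 1251.23535 + 1338.11102 + 1431.01864 + 14599.28106 = 18619.64607

18619.65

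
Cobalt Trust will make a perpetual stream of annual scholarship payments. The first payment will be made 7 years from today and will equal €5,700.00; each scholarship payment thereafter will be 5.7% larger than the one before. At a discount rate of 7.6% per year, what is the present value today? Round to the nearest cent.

Value at end of year 6: C₁ / (r − g) = €5,700.00 / (0.076 − 0.057) = €300,000.0000
Discount to today: PV = €300,000.0000 / (1 + 0.076)^6 = €300,000.0000 / 1.551935 = €193,307.02

€193307.02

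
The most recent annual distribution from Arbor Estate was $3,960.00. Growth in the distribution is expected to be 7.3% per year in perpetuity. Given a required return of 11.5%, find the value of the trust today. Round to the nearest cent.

D₁ = D₀ × (1 + g) = $3,960.00 × 1.073 = $4,249.0800
Growing perpetuity: P = D₁ / (r − g) = $4,249.0800 / (0.115 − 0.073) = $101,168.57

$101168.57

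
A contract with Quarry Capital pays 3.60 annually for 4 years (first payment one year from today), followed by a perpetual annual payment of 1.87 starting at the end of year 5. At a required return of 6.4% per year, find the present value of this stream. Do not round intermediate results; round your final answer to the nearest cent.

PV of 4-year annuity: 3.60 × [1 − (1+0.064)^−4] / 0.064 = 12.36097
Perpetuity value at year 4: 1.87 / 0.064 = 29.21875
PV of perpetuity: 29.21875 / (1+0.064)^4 = 22.79791
Total PV = 12.36097 + 22.79791 = 35.15888

35.16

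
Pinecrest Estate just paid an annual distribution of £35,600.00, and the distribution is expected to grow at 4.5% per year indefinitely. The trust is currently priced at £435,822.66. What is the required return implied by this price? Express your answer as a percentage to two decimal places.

D₁ = £35,600.00 × 1.045 = £37,202.0000
P = D₁/(r − g) ⇒ r = D₁/P + g = £37,202.0000/£435,822.66 + 0.045 = 0.085360 + 0.045 = 0.130360

13.04%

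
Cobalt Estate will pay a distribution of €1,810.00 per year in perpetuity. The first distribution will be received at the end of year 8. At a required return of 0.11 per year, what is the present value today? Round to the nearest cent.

€7925.47

Value at end of year 7: C / r = €1,810.00 / 0.11 = €16,454.5455
Discount to today: PV = €16,454.5455 / (1 + 0.11)^7 = €16,454.5455 / 2.076160 = €7,925.47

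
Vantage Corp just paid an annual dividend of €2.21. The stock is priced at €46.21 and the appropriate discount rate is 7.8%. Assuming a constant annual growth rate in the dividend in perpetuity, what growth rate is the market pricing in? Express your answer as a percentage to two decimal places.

2.88%

P = D₀(1+g)/(r−g) ⇒ P(r−g) = D₀(1+g) ⇒ g(P+D₀) = P·r − D₀
g = (P·r − D₀)/(P + D₀) = (€46.21×0.078 − €2.21) / (€46.21 + €2.21) = 0.028798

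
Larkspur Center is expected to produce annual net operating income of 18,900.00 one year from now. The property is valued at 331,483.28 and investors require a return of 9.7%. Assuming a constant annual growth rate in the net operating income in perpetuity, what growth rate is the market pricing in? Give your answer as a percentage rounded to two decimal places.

4.00%

P = D₁/(r−g) ⇒ g = r − D₁/P = 0.097 − 18,900.00/331,483.28 = 0.039984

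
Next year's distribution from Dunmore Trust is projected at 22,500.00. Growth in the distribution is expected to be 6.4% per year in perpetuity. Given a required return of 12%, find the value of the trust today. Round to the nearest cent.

401785.71

Growing perpetuity: P = D₁ / (r − g) = 22,500.0000 / (0.12 − 0.064) = 401,785.71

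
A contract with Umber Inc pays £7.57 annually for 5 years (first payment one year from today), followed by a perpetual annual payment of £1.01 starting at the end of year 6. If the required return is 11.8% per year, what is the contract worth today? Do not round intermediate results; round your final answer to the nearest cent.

PV of 5-year annuity: £7.57 × [1 − (1+0.118)^−5] / 0.118 = 27.42390
Perpetuity value at year 5: £1.01 / 0.118 = 8.55932
PV of perpetuity: 8.55932 / (1+0.118)^5 = 4.90039
Total PV = 27.42390 + 4.90039 = 32.32429

£32.32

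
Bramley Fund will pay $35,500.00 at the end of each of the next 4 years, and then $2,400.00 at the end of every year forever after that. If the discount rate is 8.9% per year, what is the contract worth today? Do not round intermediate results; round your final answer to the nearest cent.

$134436.82

PV of 4-year annuity: $35,500.00 × [1 − (1+0.089)^−4] / 0.089 = 115262.95153
Perpetuity value at year 4: $2,400.00 / 0.089 = 26966.29213
PV of perpetuity: 26966.29213 / (1+0.089)^4 = 19173.86724
Total PV = 115262.95153 + 19173.86724 = 134436.81878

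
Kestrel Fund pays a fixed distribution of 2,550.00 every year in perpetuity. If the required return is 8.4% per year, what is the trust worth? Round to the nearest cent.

30357.14

Level perpetuity: PV = C / r = 2,550.00 / 0.084 = 30,357.14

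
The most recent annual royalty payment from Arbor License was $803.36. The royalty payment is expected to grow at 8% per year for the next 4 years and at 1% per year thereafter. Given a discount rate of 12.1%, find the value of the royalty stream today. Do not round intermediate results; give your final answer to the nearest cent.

D_1 = 867.62880
D_2 = 937.03910
D_3 = 1012.00223
D_4 = 1092.96241
Terminal value at year 4: TV = D_4×(1+g_2)/(r−g_2) = 1103.89204/0.111 = 9944.97329
P_0 = D_1/(1+r)^1 + D_2/(1+r)^2 + D_3/(1+r)^3 + D_4/(1+r)^4 + TV/(1+r)^4
    = 773.97752 + 745.66969 + 718.39720 + 692.12219 + 6297.68843 = 9227.85503

$9227.86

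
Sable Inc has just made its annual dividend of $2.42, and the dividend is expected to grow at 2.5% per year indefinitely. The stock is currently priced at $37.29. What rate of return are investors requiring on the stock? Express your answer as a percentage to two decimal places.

9.15%

D₁ = $2.42 × 1.025 = $2.4805
P = D₁/(r − g) ⇒ r = D₁/P + g = $2.4805/$37.29 + 0.025 = 0.066519 + 0.025 = 0.091519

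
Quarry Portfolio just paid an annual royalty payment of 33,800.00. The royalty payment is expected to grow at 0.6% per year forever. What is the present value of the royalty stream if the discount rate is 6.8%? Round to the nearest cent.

D₁ = D₀ × (1 + g) = 33,800.00 × 1.006 = 34,002.8000
Growing perpetuity: P = D₁ / (r − g) = 34,002.8000 / (0.068 − 0.006) = 548,432.26

548432.26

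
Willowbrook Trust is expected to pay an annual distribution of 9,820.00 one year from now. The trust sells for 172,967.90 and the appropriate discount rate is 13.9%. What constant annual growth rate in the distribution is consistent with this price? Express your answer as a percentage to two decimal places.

8.22%

P = D₁/(r−g) ⇒ g = r − D₁/P = 0.139 − 9,820.00/172,967.90 = 0.082226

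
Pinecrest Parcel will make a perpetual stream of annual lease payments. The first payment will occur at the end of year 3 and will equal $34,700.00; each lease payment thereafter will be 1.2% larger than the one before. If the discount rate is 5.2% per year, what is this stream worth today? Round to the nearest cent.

Value at end of year 2: C₁ / (r − g) = $34,700.00 / (0.052 − 0.012) = $867,500.0000
Discount to today: PV = $867,500.0000 / (1 + 0.052)^2 = $867,500.0000 / 1.106704 = $783,859.10

$783859.10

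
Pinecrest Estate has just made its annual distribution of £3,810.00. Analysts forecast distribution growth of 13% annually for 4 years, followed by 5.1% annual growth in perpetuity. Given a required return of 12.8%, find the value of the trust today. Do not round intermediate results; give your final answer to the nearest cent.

D_1 = 4305.30000
D_2 = 4864.98900
D_3 = 5497.43757
D_4 = 6212.10445
Terminal value at year 4: TV = D_4×(1+g_2)/(r−g_2) = 6528.92178/0.077 = 84791.19196
P_0 = D_1/(1+r)^1 + D_2/(1+r)^2 + D_3/(1+r)^3 + D_4/(1+r)^4 + TV/(1+r)^4
    = 3816.75532 + 3823.52262 + 3830.30191 + 3837.09323 + 52373.83093 = 67681.50400

£67681.50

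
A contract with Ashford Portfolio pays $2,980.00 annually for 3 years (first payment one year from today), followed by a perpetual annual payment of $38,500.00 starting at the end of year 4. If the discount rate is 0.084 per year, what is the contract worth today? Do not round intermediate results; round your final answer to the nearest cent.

$367451.53

PV of 3-year annuity: $2,980.00 × [1 − (1+0.084)^−3] / 0.084 = 7624.65575
Perpetuity value at year 3: $38,500.00 / 0.084 = 458333.33333
PV of perpetuity: 458333.33333 / (1+0.084)^3 = 359826.87478
Total PV = 7624.65575 + 359826.87478 = 367451.53053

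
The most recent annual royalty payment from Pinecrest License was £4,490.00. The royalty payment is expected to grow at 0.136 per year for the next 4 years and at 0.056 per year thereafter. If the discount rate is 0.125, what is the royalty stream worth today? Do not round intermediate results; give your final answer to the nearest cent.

D_1 = 5100.64000
D_2 = 5794.32704
D_3 = 6582.35552
D_4 = 7477.55587
Terminal value at year 4: TV = D_4×(1+g_2)/(r−g_2) = 7896.29900/0.069 = 114439.11589
P_0 = D_1/(1+r)^1 + D_2/(1+r)^2 + D_3/(1+r)^3 + D_4/(1+r)^4 + TV/(1+r)^4
    = 4533.90222 + 4578.23371 + 4622.99866 + 4668.20132 + 71443.77666 = 89847.11257

£89847.11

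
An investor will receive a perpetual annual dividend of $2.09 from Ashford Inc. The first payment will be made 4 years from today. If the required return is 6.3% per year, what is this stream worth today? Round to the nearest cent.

Value at end of year 3: C / r = $2.09 / 0.063 = $33.1746
Discount to today: PV = $33.1746 / (1 + 0.063)^3 = $33.1746 / 1.201157 = $27.62

$27.62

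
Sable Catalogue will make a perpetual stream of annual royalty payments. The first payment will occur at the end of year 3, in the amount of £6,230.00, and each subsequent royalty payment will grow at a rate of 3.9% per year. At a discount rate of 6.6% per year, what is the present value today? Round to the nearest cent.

Value at end of year 2: C₁ / (r − g) = £6,230.00 / (0.066 − 0.039) = £230,740.7407
Discount to today: PV = £230,740.7407 / (1 + 0.066)^2 = £230,740.7407 / 1.136356 = £203,053.22

£203053.22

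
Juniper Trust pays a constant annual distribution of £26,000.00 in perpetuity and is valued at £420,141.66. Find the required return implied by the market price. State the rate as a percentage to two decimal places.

P = C/r ⇒ r = C/P = £26,000.00/£420,141.66 = 0.061884

6.19%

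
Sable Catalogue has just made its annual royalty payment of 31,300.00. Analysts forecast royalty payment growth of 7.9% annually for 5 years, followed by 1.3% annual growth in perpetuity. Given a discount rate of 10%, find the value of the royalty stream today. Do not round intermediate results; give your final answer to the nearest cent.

D_1 = 33772.70000
D_2 = 36440.74330
D_3 = 39319.56202
D_4 = 42425.80742
D_5 = 45777.44621
Terminal value at year 5: TV = D_5×(1+g_2)/(r−g_2) = 46372.55301/0.087 = 533017.85066
P_0 = D_1/(1+r)^1 + D_2/(1+r)^2 + D_3/(1+r)^3 + D_4/(1+r)^4 + D_5/(1+r)^5 + TV/(1+r)^5
    = 30702.45455 + 30116.31678 + 29541.36891 + 28977.39732 + 28424.19246 + 330962.14904 = 478723.87907

478723.88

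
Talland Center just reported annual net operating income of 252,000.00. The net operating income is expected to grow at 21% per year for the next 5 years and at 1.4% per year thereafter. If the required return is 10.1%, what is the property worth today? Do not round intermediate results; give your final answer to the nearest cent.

6396228.78

D_1 = 304920.00000
D_2 = 368953.20000
D_3 = 446433.37200
D_4 = 540184.38012
D_5 = 653623.09995
Terminal value at year 5: TV = D_5×(1+g_2)/(r−g_2) = 662773.82334/0.087 = 7618089.92350
P_0 = D_1/(1+r)^1 + D_2/(1+r)^2 + D_3/(1+r)^3 + D_4/(1+r)^4 + D_5/(1+r)^5 + TV/(1+r)^5
    = 276948.22888 + 304366.35508 + 334498.90068 + 367614.59566 + 404008.77453 + 4708791.92380 = 6396228.77864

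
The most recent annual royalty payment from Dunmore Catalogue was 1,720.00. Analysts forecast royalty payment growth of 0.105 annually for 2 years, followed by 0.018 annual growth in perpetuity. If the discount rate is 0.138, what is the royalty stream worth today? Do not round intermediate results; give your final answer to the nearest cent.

17049.17

D_1 = 1900.60000
D_2 = 2100.16300
Terminal value at year 2: TV = D_2×(1+g_2)/(r−g_2) = 2137.96593/0.12 = 17816.38278
P_0 = D_1/(1+r)^1 + D_2/(1+r)^2 + TV/(1+r)^2
    = 1670.12302 + 1621.69239 + 13757.35711 = 17049.17252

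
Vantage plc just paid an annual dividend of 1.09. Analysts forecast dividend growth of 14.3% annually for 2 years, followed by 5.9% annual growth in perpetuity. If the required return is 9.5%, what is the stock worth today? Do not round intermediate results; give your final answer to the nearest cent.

37.26

D_1 = 1.24587
D_2 = 1.42403
Terminal value at year 2: TV = D_2×(1+g_2)/(r−g_2) = 1.50805/0.036 = 41.89020
P_0 = D_1/(1+r)^1 + D_2/(1+r)^2 + TV/(1+r)^2
    = 1.13778 + 1.18766 + 34.93688 = 37.26232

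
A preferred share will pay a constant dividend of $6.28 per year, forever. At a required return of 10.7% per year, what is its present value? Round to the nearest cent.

Level perpetuity: PV = C / r = $6.28 / 0.107 = $58.69

$58.69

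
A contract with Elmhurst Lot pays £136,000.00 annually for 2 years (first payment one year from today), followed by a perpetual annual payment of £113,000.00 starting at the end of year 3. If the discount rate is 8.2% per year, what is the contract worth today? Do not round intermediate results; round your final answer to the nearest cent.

£1418951.67

PV of 2-year annuity: £136,000.00 × [1 − (1+0.082)^−2] / 0.082 = 241860.59225
Perpetuity value at year 2: £113,000.00 / 0.082 = 1378048.78049
PV of perpetuity: 1378048.78049 / (1+0.082)^2 = 1177091.08252
Total PV = 241860.59225 + 1177091.08252 = 1418951.67477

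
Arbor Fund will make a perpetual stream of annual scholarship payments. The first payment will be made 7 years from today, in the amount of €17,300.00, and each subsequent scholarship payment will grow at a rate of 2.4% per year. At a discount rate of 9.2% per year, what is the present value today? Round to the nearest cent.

Value at end of year 6: C₁ / (r − g) = €17,300.00 / (0.092 − 0.024) = €254,411.7647
Discount to today: PV = €254,411.7647 / (1 + 0.092)^6 = €254,411.7647 / 1.695649 = €150,038.03

€150038.03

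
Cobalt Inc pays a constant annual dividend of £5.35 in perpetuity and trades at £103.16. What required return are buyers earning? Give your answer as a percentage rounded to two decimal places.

5.19%

P = C/r ⇒ r = C/P = £5.35/£103.16 = 0.051861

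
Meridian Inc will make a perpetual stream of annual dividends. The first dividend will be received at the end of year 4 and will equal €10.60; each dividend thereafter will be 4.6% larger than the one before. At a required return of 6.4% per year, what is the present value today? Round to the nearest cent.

€488.89

Value at end of year 3: C₁ / (r − g) = €10.60 / (0.064 − 0.046) = €588.8889
Discount to today: PV = €588.8889 / (1 + 0.064)^3 = €588.8889 / 1.204550 = €488.89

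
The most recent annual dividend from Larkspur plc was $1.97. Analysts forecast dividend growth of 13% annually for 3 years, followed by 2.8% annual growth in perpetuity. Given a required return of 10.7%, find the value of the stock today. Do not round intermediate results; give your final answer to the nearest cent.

D_1 = 2.22610
D_2 = 2.51549
D_3 = 2.84251
Terminal value at year 3: TV = D_3×(1+g_2)/(r−g_2) = 2.92210/0.079 = 36.98857
P_0 = D_1/(1+r)^1 + D_2/(1+r)^2 + D_3/(1+r)^3 + TV/(1+r)^3
    = 2.01093 + 2.05271 + 2.09536 + 27.26621 = 33.42521

$33.43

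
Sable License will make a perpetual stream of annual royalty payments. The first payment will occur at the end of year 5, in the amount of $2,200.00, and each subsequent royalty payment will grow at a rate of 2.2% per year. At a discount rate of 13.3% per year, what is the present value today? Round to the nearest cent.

$12027.63

Value at end of year 4: C₁ / (r − g) = $2,200.00 / (0.133 − 0.022) = $19,819.8198
Discount to today: PV = $19,819.8198 / (1 + 0.133)^4 = $19,819.8198 / 1.647857 = $12,027.63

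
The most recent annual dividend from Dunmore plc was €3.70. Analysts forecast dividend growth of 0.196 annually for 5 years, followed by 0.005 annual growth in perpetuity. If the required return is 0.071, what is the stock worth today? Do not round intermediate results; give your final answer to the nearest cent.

€123.92

D_1 = 4.42520
D_2 = 5.29254
D_3 = 6.32988
D_4 = 7.57053
D_5 = 9.05436
Terminal value at year 5: TV = D_5×(1+g_2)/(r−g_2) = 9.09963/0.066 = 137.87317
P_0 = D_1/(1+r)^1 + D_2/(1+r)^2 + D_3/(1+r)^3 + D_4/(1+r)^4 + D_5/(1+r)^5 + TV/(1+r)^5
    = 4.13184 + 4.61408 + 5.15260 + 5.75398 + 6.42555 + 97.84359 = 123.92165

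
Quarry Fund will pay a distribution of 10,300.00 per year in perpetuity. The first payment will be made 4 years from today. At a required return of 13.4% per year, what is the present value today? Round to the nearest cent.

52710.03

Value at end of year 3: C / r = 10,300.00 / 0.134 = 76,865.6716
Discount to today: PV = 76,865.6716 / (1 + 0.134)^3 = 76,865.6716 / 1.458274 = 52,710.03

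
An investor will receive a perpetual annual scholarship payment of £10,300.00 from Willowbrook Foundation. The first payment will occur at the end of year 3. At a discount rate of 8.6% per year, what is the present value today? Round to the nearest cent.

Value at end of year 2: C / r = £10,300.00 / 0.086 = £119,767.4419
Discount to today: PV = £119,767.4419 / (1 + 0.086)^2 = £119,767.4419 / 1.179396 = £101,549.81

£101549.81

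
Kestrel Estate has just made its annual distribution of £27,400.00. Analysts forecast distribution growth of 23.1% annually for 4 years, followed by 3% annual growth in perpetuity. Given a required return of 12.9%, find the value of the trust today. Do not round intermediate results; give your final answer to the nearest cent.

D_1 = 33729.40000
D_2 = 41520.89140
D_3 = 51112.21731
D_4 = 62919.13951
Terminal value at year 4: TV = D_4×(1+g_2)/(r−g_2) = 64806.71370/0.099 = 654613.26968
P_0 = D_1/(1+r)^1 + D_2/(1+r)^2 + D_3/(1+r)^3 + D_4/(1+r)^4 + TV/(1+r)^4
    = 29875.46501 + 32574.57700 + 35517.54144 + 38726.38929 + 402910.91891 = 539604.89165

£539604.89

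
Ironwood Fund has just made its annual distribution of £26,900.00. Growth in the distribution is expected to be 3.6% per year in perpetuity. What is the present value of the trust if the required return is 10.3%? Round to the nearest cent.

£415946.27

D₁ = D₀ × (1 + g) = £26,900.00 × 1.036 = £27,868.4000
Growing perpetuity: P = D₁ / (r − g) = £27,868.4000 / (0.103 − 0.036) = £415,946.27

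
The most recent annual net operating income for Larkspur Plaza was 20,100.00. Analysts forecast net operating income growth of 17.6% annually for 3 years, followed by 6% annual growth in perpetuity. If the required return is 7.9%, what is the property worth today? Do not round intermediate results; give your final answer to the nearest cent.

1523603.27

D_1 = 23637.60000
D_2 = 27797.81760
D_3 = 32690.23350
Terminal value at year 3: TV = D_3×(1+g_2)/(r−g_2) = 34651.64751/0.019 = 1823770.92145
P_0 = D_1/(1+r)^1 + D_2/(1+r)^2 + D_3/(1+r)^3 + TV/(1+r)^3
    = 21906.95088 + 23876.34313 + 26022.77991 + 1451797.19477 = 1523603.26868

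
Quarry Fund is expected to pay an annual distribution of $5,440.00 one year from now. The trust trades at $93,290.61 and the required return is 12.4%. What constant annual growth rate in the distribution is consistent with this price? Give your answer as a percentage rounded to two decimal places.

P = D₁/(r−g) ⇒ g = r − D₁/P = 0.124 − $5,440.00/$93,290.61 = 0.065688

6.57%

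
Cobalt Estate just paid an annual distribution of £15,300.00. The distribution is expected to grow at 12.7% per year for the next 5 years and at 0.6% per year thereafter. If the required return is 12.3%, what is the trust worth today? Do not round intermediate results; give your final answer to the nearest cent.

D_1 = 17243.10000
D_2 = 19432.97370
D_3 = 21900.96136
D_4 = 24682.38345
D_5 = 27817.04615
Terminal value at year 5: TV = D_5×(1+g_2)/(r−g_2) = 27983.94843/0.117 = 239179.04639
P_0 = D_1/(1+r)^1 + D_2/(1+r)^2 + D_3/(1+r)^3 + D_4/(1+r)^4 + D_5/(1+r)^5 + TV/(1+r)^5
    = 15354.49688 + 15409.18788 + 15464.07368 + 15519.15497 + 15574.43246 + 133913.49620 = 211234.84207

£211234.84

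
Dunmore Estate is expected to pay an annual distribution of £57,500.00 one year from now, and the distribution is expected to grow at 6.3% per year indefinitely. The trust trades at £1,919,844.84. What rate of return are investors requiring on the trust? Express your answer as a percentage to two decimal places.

9.30%

P = D₁/(r − g) ⇒ r = D₁/P + g = £57,500.0000/£1,919,844.84 + 0.063 = 0.029950 + 0.063 = 0.092950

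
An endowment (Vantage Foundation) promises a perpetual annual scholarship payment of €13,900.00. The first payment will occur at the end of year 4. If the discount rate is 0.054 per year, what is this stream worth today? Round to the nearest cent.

€219836.20

Value at end of year 3: C / r = €13,900.00 / 0.054 = €257,407.4074
Discount to today: PV = €257,407.4074 / (1 + 0.054)^3 = €257,407.4074 / 1.170905 = €219,836.20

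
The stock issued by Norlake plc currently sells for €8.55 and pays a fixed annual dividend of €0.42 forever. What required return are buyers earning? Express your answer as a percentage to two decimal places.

4.91%

P = C/r ⇒ r = C/P = €0.42/€8.55 = 0.049123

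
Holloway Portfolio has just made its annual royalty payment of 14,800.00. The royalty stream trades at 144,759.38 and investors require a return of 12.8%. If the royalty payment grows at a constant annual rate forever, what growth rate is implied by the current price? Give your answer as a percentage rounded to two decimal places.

2.34%

P = D₀(1+g)/(r−g) ⇒ P(r−g) = D₀(1+g) ⇒ g(P+D₀) = P·r − D₀
g = (P·r − D₀)/(P + D₀) = (144,759.38×0.128 − 14,800.00) / (144,759.38 + 14,800.00) = 0.023372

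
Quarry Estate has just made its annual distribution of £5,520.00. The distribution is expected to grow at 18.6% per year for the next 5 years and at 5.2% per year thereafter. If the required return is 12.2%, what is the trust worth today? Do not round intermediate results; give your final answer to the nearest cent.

D_1 = 6546.72000
D_2 = 7764.40992
D_3 = 9208.59017
D_4 = 10921.38794
D_5 = 12952.76609
Terminal value at year 5: TV = D_5×(1+g_2)/(r−g_2) = 13626.30993/0.07 = 194661.57041
P_0 = D_1/(1+r)^1 + D_2/(1+r)^2 + D_3/(1+r)^3 + D_4/(1+r)^4 + D_5/(1+r)^5 + TV/(1+r)^5
    = 5834.86631 + 6167.69291 + 6519.50427 + 6891.38330 + 7284.47468 + 109475.24810 = 142173.16957

£142173.17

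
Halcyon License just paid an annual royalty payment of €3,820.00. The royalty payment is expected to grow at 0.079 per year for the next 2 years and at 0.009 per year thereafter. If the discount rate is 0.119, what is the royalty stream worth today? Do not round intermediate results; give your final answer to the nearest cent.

€39814.74

D_1 = 4121.78000
D_2 = 4447.40062
Terminal value at year 2: TV = D_2×(1+g_2)/(r−g_2) = 4487.42723/0.11 = 40794.79296
P_0 = D_1/(1+r)^1 + D_2/(1+r)^2 + TV/(1+r)^2
    = 3683.44951 + 3551.78018 + 32579.51091 = 39814.74060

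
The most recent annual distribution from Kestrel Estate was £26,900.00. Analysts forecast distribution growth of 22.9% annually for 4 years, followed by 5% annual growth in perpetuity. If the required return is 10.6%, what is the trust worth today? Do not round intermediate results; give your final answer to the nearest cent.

D_1 = 33060.10000
D_2 = 40630.86290
D_3 = 49935.33050
D_4 = 61370.52119
Terminal value at year 4: TV = D_4×(1+g_2)/(r−g_2) = 64439.04725/0.056 = 1150697.27230
P_0 = D_1/(1+r)^1 + D_2/(1+r)^2 + D_3/(1+r)^3 + D_4/(1+r)^4 + TV/(1+r)^4
    = 29891.59132 + 33215.88222 + 36909.87274 + 41014.67775 + 769025.20781 = 910057.23184

£910057.23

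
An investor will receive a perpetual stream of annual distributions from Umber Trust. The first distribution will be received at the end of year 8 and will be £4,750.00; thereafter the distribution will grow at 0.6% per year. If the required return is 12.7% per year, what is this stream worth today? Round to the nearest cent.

Value at end of year 7: C₁ / (r − g) = £4,750.00 / (0.127 − 0.006) = £39,256.1983
Discount to today: PV = £39,256.1983 / (1 + 0.127)^7 = £39,256.1983 / 2.309231 = £16,999.68

£16999.68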